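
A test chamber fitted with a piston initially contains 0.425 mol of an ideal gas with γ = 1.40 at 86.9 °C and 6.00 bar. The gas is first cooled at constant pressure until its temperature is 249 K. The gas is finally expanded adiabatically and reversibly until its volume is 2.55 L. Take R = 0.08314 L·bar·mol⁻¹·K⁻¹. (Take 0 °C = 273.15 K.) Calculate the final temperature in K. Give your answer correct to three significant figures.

T₃ ≈ 200 K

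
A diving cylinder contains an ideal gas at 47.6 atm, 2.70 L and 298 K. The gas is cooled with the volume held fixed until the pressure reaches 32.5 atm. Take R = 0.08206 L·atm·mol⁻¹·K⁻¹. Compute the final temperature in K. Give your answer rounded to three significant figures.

T₂ ≈ 203 K

Isochoric, so P/T is constant: V₂ = V₁; T₂ = T₁·(P₂/P₁) = 203.5 K.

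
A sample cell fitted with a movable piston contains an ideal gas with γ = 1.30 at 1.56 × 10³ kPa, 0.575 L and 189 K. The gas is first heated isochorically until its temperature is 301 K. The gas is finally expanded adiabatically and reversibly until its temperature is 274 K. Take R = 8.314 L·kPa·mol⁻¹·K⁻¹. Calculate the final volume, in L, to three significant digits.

V constant ⇒ P ∝ T: V₂ = V₁; P₂ = P₁·(T₂/T₁) = 2484 kPa.
Adiabatic (γ = 1.30), T V^(γ−1) and P V^γ constant: P₃ = P₂·(T₃/T₂)^(γ/(γ−1)) = 1653 kPa; V₃ = V₂·(T₂/T₃)^(1/(γ−1)) = 0.7865 L.

V₃ ≈ 0.787 L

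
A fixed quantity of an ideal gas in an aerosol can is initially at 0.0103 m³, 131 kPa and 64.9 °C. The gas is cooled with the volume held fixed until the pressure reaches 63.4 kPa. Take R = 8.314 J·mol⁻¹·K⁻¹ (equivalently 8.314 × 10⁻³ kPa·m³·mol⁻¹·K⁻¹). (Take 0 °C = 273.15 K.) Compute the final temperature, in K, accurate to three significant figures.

T₂ ≈ 164 K

Convert: T₁ = 338.0 K.
V constant ⇒ P ∝ T: V₂ = V₁; T₂ = T₁·(P₂/P₁) = 163.6 K.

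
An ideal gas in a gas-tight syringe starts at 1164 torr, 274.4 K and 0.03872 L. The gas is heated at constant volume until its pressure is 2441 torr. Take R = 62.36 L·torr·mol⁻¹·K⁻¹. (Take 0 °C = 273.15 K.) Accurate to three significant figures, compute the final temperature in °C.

Isochoric, so P/T is constant: V₂ = V₁; T₂ = T₁·(P₂/P₁) = 575.4 K.

T₂ ≈ 302 °C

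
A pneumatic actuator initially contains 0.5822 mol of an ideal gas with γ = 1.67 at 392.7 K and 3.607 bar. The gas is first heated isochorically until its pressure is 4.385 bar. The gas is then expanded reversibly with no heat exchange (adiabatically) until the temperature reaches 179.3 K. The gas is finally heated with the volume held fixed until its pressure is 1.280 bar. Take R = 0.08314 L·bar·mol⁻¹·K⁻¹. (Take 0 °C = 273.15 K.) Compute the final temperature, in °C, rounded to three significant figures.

T₄ ≈ 328 °C

From PV = nRT: V₁ = nRT₁/P₁ = 5.270 L.
V constant ⇒ P ∝ T: V₂ = V₁; T₂ = T₁·(P₂/P₁) = 477.4 K.
Adiabatic (γ = 1.67), T V^(γ−1) and P V^γ constant: P₃ = P₂·(T₃/T₂)^(γ/(γ−1)) = 0.3818 bar; V₃ = V₂·(T₂/T₃)^(1/(γ−1)) = 22.73 L.
Isochoric, so P/T is constant: V₄ = V₃; T₄ = T₃·(P₄/P₃) = 601.0 K.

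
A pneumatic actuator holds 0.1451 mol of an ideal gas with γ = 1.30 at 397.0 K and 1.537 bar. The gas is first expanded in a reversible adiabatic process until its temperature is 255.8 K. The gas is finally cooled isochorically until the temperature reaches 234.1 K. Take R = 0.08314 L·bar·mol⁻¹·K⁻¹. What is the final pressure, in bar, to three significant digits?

From PV = nRT: V₁ = nRT₁/P₁ = 3.116 L.
Adiabatic (γ = 1.30), T V^(γ−1) and P V^γ constant: P₂ = P₁·(T₂/T₁)^(γ/(γ−1)) = 0.2288 bar; V₂ = V₁·(T₁/T₂)^(1/(γ−1)) = 13.49 L.
Isochoric, so P/T is constant: V₃ = V₂; P₃ = P₂·(T₃/T₂) = 0.2094 bar.

P₃ ≈ 0.209 bar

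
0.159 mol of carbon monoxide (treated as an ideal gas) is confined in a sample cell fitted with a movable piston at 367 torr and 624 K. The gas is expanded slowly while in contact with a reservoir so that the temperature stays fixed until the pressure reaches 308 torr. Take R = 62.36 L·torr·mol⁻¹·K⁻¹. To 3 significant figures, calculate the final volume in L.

From PV = nRT: V₁ = nRT₁/P₁ = 16.86 L.
Isothermal, so P V is constant: T₂ = T₁; V₂ = V₁·(P₁/P₂) = 20.09 L.

V₂ ≈ 20.1 L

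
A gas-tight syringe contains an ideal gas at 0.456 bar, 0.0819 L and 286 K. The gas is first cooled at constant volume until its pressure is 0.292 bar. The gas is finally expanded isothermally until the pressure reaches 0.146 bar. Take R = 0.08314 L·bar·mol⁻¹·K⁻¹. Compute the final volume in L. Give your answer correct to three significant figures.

V₃ ≈ 0.164 L

V constant ⇒ P ∝ T: V₂ = V₁; T₂ = T₁·(P₂/P₁) = 183.1 K.
T constant ⇒ Boyle's law P V = const: T₃ = T₂; V₃ = V₂·(P₂/P₃) = 0.1638 L.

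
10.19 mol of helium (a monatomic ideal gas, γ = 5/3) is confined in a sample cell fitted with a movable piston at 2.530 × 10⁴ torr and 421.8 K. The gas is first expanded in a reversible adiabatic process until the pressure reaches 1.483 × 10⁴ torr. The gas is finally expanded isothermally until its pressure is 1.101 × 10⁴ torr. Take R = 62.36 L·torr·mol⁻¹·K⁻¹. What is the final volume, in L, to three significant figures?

V₃ ≈ 19.7 L

From PV = nRT: V₁ = nRT₁/P₁ = 10.59 L.
Adiabatic (γ = 5/3), T V^(γ−1) and P V^γ constant: T₂ = T₁·(P₂/P₁)^((γ−1)/γ) = 340.7 K; V₂ = V₁·(P₁/P₂)^(1/γ) = 14.60 L.
T constant ⇒ Boyle's law P V = const: T₃ = T₂; V₃ = V₂·(P₂/P₃) = 19.66 L.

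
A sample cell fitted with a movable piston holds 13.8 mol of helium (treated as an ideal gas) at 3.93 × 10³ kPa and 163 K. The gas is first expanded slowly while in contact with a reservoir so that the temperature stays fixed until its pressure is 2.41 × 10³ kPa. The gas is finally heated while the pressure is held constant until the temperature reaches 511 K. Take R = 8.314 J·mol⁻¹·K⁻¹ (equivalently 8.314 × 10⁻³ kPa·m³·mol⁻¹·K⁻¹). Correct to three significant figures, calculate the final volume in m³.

V₃ ≈ 0.0243 m³

From PV = nRT: V₁ = nRT₁/P₁ = 0.004759 m³.
Isothermal, so P V is constant: T₂ = T₁; V₂ = V₁·(P₁/P₂) = 0.007760 m³.
Isobaric, so V/T is constant: P₃ = P₂; V₃ = V₂·(T₃/T₂) = 0.02433 m³.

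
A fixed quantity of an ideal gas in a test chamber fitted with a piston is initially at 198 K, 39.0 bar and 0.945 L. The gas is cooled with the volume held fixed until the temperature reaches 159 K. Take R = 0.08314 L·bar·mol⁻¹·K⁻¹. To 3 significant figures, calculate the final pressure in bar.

Isochoric, so P/T is constant: V₂ = V₁; P₂ = P₁·(T₂/T₁) = 31.32 bar.

P₂ ≈ 31.3 bar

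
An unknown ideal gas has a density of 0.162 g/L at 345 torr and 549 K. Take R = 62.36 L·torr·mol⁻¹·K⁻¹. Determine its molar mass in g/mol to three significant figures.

M ≈ 16.1 g/mol

ρ = PM/(RT) ⇒ M = ρRT/P = (0.162 × 62.36 × 549.0) / 345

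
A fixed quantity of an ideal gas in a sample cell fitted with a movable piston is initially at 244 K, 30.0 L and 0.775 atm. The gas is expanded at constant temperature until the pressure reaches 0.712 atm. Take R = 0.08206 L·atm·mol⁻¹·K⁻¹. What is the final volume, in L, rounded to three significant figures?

T constant ⇒ Boyle's law P V = const: T₂ = T₁; V₂ = V₁·(P₁/P₂) = 32.65 L.

V₂ ≈ 32.7 L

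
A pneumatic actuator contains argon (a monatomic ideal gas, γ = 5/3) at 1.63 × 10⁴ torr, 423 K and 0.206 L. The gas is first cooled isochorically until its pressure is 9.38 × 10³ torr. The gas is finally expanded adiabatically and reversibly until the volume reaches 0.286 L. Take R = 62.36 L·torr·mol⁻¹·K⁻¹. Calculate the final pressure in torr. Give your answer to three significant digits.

V constant ⇒ P ∝ T: V₂ = V₁; T₂ = T₁·(P₂/P₁) = 243.4 K.
Reversible adiabatic, γ = 5/3: T₃ = T₂·(V₂/V₃)^(γ−1) = 195.6 K; P₃ = P₂·(V₂/V₃)^γ = 5429 torr.

P₃ ≈ 5.43e+03 torr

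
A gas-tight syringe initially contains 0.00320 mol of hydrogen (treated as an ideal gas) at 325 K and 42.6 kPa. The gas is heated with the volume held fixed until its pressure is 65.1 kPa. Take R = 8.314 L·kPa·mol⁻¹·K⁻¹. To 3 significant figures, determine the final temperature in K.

From PV = nRT: V₁ = nRT₁/P₁ = 0.2030 L.
Isochoric, so P/T is constant: V₂ = V₁; T₂ = T₁·(P₂/P₁) = 496.7 K.

T₂ ≈ 497 K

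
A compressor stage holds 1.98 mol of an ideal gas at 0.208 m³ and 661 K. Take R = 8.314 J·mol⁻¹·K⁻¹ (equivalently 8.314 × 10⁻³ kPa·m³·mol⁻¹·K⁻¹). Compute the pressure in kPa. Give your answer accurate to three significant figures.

PV = nRT ⇒ P = nRT/V = (1.98 × 8.314 × 10⁻³ × 661) / 0.208

P ≈ 52.3 kPa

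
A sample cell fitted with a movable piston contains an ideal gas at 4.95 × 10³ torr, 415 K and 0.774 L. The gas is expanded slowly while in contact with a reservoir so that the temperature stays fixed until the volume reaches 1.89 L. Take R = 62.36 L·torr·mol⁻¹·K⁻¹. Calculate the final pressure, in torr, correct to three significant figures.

T constant ⇒ Boyle's law P V = const: T₂ = T₁; P₂ = P₁·(V₁/V₂) = 2027 torr.

P₂ ≈ 2.03e+03 torr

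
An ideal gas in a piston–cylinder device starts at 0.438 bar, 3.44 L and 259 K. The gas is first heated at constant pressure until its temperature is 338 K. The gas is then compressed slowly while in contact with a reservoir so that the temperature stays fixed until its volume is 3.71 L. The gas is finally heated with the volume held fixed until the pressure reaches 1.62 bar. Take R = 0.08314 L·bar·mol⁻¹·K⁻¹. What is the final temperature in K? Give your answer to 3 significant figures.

P constant ⇒ V ∝ T: P₂ = P₁; V₂ = V₁·(T₂/T₁) = 4.489 L.
T constant ⇒ Boyle's law P V = const: T₃ = T₂; P₃ = P₂·(V₂/V₃) = 0.5300 bar.
V constant ⇒ P ∝ T: V₄ = V₃; T₄ = T₃·(P₄/P₃) = 1033 K.

T₄ ≈ 1.03e+03 K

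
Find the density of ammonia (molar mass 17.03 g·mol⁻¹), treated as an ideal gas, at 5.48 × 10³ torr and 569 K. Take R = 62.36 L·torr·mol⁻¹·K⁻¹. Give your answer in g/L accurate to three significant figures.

ρ ≈ 2.63 g/L

ρ = PM/(RT) = (5.48e+03 × 17.03) / (62.36 × 569.0)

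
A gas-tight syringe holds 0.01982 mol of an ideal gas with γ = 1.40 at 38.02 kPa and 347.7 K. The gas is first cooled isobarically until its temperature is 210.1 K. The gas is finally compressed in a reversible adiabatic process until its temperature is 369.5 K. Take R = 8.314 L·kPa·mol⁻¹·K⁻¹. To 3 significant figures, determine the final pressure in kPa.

P₃ ≈ 274 kPa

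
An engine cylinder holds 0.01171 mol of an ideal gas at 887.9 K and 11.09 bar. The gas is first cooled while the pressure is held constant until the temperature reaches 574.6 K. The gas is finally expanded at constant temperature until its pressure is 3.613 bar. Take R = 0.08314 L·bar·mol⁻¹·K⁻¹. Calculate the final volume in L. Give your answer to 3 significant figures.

From PV = nRT: V₁ = nRT₁/P₁ = 0.07795 L.
Isobaric, so V/T is constant: P₂ = P₁; V₂ = V₁·(T₂/T₁) = 0.05044 L.
Isothermal, so P V is constant: T₃ = T₂; V₃ = V₂·(P₂/P₃) = 0.1548 L.

V₃ ≈ 0.155 L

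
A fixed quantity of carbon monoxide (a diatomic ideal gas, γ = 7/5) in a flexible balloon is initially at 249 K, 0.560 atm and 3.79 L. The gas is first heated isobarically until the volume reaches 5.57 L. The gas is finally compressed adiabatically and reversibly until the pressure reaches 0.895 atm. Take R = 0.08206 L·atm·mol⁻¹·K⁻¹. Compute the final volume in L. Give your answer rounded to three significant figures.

V₃ ≈ 3.98 L

Isobaric, so V/T is constant: P₂ = P₁; T₂ = T₁·(V₂/V₁) = 365.9 K.
Adiabatic (γ = 7/5), T V^(γ−1) and P V^γ constant: T₃ = T₂·(P₃/P₂)^((γ−1)/γ) = 418.4 K; V₃ = V₂·(P₂/P₃)^(1/γ) = 3.985 L.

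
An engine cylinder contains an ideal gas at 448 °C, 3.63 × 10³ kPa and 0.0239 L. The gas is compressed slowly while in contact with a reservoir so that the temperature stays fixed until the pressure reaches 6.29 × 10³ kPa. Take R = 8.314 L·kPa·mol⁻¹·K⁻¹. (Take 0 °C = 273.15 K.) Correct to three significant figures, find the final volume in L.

Convert: T₁ = 721.1 K.
T constant ⇒ Boyle's law P V = const: T₂ = T₁; V₂ = V₁·(P₁/P₂) = 0.01379 L.

V₂ ≈ 0.0138 L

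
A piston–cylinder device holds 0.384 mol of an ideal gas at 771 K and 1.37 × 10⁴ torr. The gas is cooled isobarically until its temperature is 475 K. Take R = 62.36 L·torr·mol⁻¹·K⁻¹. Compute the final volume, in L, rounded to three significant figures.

From PV = nRT: V₁ = nRT₁/P₁ = 1.348 L.
P constant ⇒ V ∝ T: P₂ = P₁; V₂ = V₁·(T₂/T₁) = 0.8303 L.

V₂ ≈ 0.830 L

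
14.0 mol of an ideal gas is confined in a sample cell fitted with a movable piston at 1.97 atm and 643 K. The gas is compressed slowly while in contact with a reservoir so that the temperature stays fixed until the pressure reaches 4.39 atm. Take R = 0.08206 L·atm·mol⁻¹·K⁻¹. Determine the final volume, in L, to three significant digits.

V₂ ≈ 168 L

From PV = nRT: V₁ = nRT₁/P₁ = 375.0 L.
T constant ⇒ Boyle's law P V = const: T₂ = T₁; V₂ = V₁·(P₁/P₂) = 168.3 L.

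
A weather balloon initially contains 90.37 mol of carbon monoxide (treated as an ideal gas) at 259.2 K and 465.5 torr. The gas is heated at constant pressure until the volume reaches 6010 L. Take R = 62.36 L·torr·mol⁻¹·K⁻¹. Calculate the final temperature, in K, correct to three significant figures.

T₂ ≈ 496 K

From PV = nRT: V₁ = nRT₁/P₁ = 3138 L.
P constant ⇒ V ∝ T: P₂ = P₁; T₂ = T₁·(V₂/V₁) = 496.4 K.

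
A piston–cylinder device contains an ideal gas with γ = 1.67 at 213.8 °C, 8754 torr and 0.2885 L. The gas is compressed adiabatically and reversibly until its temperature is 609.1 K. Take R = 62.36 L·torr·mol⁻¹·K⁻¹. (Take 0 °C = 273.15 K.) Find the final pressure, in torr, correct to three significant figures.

P₂ ≈ 1.53e+04 torr

Convert: T₁ = 486.9 K.
Adiabatic (γ = 1.67), T V^(γ−1) and P V^γ constant: P₂ = P₁·(T₂/T₁)^(γ/(γ−1)) = 1.529e+04 torr; V₂ = V₁·(T₁/T₂)^(1/(γ−1)) = 0.2066 L.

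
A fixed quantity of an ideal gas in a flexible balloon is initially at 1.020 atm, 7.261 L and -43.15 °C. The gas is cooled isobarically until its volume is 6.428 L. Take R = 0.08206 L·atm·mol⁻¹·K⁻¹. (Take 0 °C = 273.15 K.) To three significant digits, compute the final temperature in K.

T₂ ≈ 204 K

Convert: T₁ = 230.0 K.
Isobaric, so V/T is constant: P₂ = P₁; T₂ = T₁·(V₂/V₁) = 203.6 K.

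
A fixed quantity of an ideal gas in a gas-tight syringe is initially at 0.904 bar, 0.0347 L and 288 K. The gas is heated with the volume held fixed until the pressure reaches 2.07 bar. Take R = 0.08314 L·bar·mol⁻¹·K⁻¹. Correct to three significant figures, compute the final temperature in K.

V constant ⇒ P ∝ T: V₂ = V₁; T₂ = T₁·(P₂/P₁) = 659.5 K.

T₂ ≈ 659 K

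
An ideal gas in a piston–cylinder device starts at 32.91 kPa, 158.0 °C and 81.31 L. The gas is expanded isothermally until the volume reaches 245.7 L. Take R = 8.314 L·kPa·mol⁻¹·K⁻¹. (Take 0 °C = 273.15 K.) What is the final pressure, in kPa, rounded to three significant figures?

P₂ ≈ 10.9 kPa

Convert: T₁ = 431.1 K.
Isothermal, so P V is constant: T₂ = T₁; P₂ = P₁·(V₁/V₂) = 10.89 kPa.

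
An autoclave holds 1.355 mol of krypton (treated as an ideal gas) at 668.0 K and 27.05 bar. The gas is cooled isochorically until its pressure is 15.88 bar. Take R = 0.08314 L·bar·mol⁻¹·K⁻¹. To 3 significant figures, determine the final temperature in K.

T₂ ≈ 392 K

From PV = nRT: V₁ = nRT₁/P₁ = 2.782 L.
Isochoric, so P/T is constant: V₂ = V₁; T₂ = T₁·(P₂/P₁) = 392.2 K.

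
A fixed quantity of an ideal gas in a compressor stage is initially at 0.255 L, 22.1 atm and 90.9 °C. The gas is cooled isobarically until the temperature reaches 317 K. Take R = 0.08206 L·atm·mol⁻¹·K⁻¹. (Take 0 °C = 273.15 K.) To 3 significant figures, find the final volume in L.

V₂ ≈ 0.222 L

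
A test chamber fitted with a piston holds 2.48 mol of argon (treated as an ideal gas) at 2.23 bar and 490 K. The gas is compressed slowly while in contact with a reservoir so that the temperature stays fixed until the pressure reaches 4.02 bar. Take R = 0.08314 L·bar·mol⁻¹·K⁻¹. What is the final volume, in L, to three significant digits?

V₂ ≈ 25.1 L

From PV = nRT: V₁ = nRT₁/P₁ = 45.31 L.
Isothermal, so P V is constant: T₂ = T₁; V₂ = V₁·(P₁/P₂) = 25.13 L.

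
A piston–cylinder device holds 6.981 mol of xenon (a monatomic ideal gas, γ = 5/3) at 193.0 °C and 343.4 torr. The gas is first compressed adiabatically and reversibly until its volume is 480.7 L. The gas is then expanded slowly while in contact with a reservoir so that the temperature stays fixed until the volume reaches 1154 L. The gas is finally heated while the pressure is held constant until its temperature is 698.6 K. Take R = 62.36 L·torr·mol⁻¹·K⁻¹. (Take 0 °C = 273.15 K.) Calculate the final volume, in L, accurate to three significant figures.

Convert: T₁ = 466.1 K.
From PV = nRT: V₁ = nRT₁/P₁ = 590.9 L.
Reversible adiabatic, γ = 5/3: T₂ = T₁·(V₁/V₂)^(γ−1) = 534.9 K; P₂ = P₁·(V₁/V₂)^γ = 484.5 torr.
Isothermal, so P V is constant: T₃ = T₂; P₃ = P₂·(V₂/V₃) = 201.8 torr.
Isobaric, so V/T is constant: P₄ = P₃; V₄ = V₃·(T₄/T₃) = 1507 L.

V₄ ≈ 1.51e+03 L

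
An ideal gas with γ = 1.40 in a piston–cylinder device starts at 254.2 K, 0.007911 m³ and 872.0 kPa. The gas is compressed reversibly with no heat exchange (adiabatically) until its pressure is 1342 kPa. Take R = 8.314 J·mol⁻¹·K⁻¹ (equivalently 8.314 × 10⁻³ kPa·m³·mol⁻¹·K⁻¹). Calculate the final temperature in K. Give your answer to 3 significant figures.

T₂ ≈ 288 K

Reversible adiabatic, γ = 1.40: T₂ = T₁·(P₂/P₁)^((γ−1)/γ) = 287.5 K; V₂ = V₁·(P₁/P₂)^(1/γ) = 0.005814 m³.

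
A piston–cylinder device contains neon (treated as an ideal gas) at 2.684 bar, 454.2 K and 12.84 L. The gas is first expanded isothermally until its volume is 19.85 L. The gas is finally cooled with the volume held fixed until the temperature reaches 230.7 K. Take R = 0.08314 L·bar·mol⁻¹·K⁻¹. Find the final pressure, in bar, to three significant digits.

Isothermal, so P V is constant: T₂ = T₁; P₂ = P₁·(V₁/V₂) = 1.736 bar.
Isochoric, so P/T is constant: V₃ = V₂; P₃ = P₂·(T₃/T₂) = 0.8818 bar.

P₃ ≈ 0.882 bar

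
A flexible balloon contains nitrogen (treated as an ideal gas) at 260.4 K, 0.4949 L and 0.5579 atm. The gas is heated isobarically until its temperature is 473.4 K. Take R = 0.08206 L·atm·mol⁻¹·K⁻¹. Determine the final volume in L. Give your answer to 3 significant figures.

Isobaric, so V/T is constant: P₂ = P₁; V₂ = V₁·(T₂/T₁) = 0.8997 L.

V₂ ≈ 0.900 L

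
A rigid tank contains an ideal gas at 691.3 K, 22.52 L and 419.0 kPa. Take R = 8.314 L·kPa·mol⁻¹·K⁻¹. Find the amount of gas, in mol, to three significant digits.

n ≈ 1.64 mol

PV = nRT ⇒ n = PV/(RT) = (419.0 × 22.52) / (8.314 × 691.3)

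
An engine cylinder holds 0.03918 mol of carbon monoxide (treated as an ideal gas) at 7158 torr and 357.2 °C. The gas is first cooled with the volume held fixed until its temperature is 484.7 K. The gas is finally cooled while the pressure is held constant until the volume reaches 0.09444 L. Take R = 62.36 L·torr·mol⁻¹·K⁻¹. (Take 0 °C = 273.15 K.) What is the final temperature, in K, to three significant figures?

Convert: T₁ = 630.3 K.
From PV = nRT: V₁ = nRT₁/P₁ = 0.2152 L.
V constant ⇒ P ∝ T: V₂ = V₁; P₂ = P₁·(T₂/T₁) = 5504 torr.
P constant ⇒ V ∝ T: P₃ = P₂; T₃ = T₂·(V₃/V₂) = 212.7 K.

T₃ ≈ 213 K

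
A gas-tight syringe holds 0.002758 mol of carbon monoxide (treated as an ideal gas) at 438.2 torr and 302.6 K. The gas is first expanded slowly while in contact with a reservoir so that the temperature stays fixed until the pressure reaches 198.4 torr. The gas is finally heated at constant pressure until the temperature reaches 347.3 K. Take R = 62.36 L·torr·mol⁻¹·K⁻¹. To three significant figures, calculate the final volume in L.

V₃ ≈ 0.301 L

From PV = nRT: V₁ = nRT₁/P₁ = 0.1188 L.
T constant ⇒ Boyle's law P V = const: T₂ = T₁; V₂ = V₁·(P₁/P₂) = 0.2623 L.
Isobaric, so V/T is constant: P₃ = P₂; V₃ = V₂·(T₃/T₂) = 0.3011 L.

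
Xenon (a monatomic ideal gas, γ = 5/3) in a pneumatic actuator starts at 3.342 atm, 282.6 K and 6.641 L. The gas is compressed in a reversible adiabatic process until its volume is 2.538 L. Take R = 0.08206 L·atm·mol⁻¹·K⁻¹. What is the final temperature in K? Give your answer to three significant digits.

Reversible adiabatic, γ = 5/3: T₂ = T₁·(V₁/V₂)^(γ−1) = 536.6 K; P₂ = P₁·(V₁/V₂)^γ = 16.61 atm.

T₂ ≈ 537 K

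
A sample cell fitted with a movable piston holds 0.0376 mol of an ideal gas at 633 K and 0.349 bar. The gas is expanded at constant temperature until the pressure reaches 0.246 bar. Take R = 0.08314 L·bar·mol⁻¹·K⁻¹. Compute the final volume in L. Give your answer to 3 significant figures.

From PV = nRT: V₁ = nRT₁/P₁ = 5.670 L.
Isothermal, so P V is constant: T₂ = T₁; V₂ = V₁·(P₁/P₂) = 8.044 L.

V₂ ≈ 8.04 L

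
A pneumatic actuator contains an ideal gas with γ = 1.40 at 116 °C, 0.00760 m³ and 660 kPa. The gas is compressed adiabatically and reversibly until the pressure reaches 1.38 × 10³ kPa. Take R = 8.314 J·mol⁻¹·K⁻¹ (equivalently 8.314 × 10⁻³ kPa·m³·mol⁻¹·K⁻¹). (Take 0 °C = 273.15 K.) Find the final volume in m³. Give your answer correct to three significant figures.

Convert: T₁ = 389.1 K.
Reversible adiabatic, γ = 1.40: T₂ = T₁·(P₂/P₁)^((γ−1)/γ) = 480.4 K; V₂ = V₁·(P₁/P₂)^(1/γ) = 0.004487 m³.

V₂ ≈ 0.00449 m³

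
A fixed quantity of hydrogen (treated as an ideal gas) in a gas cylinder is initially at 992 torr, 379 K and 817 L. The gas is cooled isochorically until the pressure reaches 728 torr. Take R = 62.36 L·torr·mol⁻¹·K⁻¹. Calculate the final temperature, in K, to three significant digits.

T₂ ≈ 278 K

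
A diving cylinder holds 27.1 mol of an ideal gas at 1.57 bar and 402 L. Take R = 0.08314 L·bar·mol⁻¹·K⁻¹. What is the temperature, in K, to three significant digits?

T ≈ 280 K

PV = nRT ⇒ T = PV/(nR) = (1.57 × 402) / (27.1 × 0.08314)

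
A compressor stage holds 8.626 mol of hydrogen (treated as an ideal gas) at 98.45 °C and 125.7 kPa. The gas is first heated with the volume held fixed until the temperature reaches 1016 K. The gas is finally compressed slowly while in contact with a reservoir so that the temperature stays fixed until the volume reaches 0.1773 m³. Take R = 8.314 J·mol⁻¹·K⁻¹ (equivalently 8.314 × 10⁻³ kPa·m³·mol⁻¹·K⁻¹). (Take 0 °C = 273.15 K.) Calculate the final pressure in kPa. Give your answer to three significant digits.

Convert: T₁ = 371.6 K.
From PV = nRT: V₁ = nRT₁/P₁ = 0.2120 m³.
Isochoric, so P/T is constant: V₂ = V₁; P₂ = P₁·(T₂/T₁) = 343.7 kPa.
T constant ⇒ Boyle's law P V = const: T₃ = T₂; P₃ = P₂·(V₂/V₃) = 411.0 kPa.

P₃ ≈ 411 kPa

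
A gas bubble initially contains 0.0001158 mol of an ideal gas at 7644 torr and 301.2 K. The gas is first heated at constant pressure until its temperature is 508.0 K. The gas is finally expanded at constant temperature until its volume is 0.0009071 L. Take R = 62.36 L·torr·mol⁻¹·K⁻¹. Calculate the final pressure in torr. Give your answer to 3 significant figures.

P₃ ≈ 4.04e+03 torr

From PV = nRT: V₁ = nRT₁/P₁ = 0.0002845 L.
Isobaric, so V/T is constant: P₂ = P₁; V₂ = V₁·(T₂/T₁) = 0.0004799 L.
Isothermal, so P V is constant: T₃ = T₂; P₃ = P₂·(V₂/V₃) = 4044 torr.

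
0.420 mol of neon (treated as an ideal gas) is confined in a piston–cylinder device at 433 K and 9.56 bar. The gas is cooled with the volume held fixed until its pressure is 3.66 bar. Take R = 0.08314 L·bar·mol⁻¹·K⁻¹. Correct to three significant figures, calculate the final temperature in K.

T₂ ≈ 166 K

From PV = nRT: V₁ = nRT₁/P₁ = 1.582 L.
Isochoric, so P/T is constant: V₂ = V₁; T₂ = T₁·(P₂/P₁) = 165.8 K.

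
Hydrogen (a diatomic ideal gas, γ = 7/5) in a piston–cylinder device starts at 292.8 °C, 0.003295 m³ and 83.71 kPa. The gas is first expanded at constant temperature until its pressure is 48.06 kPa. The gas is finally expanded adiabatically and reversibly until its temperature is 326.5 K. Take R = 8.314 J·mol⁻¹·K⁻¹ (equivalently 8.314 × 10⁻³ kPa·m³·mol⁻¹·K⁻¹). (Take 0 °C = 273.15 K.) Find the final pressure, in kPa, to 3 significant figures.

Convert: T₁ = 566.0 K.
Isothermal, so P V is constant: T₂ = T₁; V₂ = V₁·(P₁/P₂) = 0.005739 m³.
Reversible adiabatic, γ = 7/5: P₃ = P₂·(T₃/T₂)^(γ/(γ−1)) = 7.009 kPa; V₃ = V₂·(T₂/T₃)^(1/(γ−1)) = 0.02270 m³.

P₃ ≈ 7.01 kPa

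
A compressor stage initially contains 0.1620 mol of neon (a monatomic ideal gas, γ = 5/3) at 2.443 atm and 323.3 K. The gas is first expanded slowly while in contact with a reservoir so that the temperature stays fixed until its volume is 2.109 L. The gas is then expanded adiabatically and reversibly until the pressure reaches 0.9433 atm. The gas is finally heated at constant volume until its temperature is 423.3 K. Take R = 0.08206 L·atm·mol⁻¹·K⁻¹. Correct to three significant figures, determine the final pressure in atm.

From PV = nRT: V₁ = nRT₁/P₁ = 1.759 L.
Isothermal, so P V is constant: T₂ = T₁; P₂ = P₁·(V₁/V₂) = 2.038 atm.
Reversible adiabatic, γ = 5/3: T₃ = T₂·(P₃/P₂)^((γ−1)/γ) = 237.6 K; V₃ = V₂·(P₂/P₃)^(1/γ) = 3.348 L.
Isochoric, so P/T is constant: V₄ = V₃; P₄ = P₃·(T₄/T₃) = 1.681 atm.

P₄ ≈ 1.68 atm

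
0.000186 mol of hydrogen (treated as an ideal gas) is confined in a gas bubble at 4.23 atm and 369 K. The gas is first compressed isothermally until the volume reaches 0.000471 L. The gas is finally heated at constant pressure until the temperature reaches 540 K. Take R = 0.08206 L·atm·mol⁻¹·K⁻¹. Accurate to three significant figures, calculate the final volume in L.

V₃ ≈ 0.000689 L

From PV = nRT: V₁ = nRT₁/P₁ = 0.001331 L.
Isothermal, so P V is constant: T₂ = T₁; P₂ = P₁·(V₁/V₂) = 11.96 atm.
P constant ⇒ V ∝ T: P₃ = P₂; V₃ = V₂·(T₃/T₂) = 0.0006893 L.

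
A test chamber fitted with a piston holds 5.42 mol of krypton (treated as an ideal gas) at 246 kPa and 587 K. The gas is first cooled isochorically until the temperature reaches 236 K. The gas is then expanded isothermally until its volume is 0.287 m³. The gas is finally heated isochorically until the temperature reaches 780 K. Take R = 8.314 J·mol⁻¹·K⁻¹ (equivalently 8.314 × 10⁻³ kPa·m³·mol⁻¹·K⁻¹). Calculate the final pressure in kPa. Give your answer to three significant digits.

P₄ ≈ 122 kPa

From PV = nRT: V₁ = nRT₁/P₁ = 0.1075 m³.
V constant ⇒ P ∝ T: V₂ = V₁; P₂ = P₁·(T₂/T₁) = 98.90 kPa.
T constant ⇒ Boyle's law P V = const: T₃ = T₂; P₃ = P₂·(V₂/V₃) = 37.05 kPa.
Isochoric, so P/T is constant: V₄ = V₃; P₄ = P₃·(T₄/T₃) = 122.5 kPa.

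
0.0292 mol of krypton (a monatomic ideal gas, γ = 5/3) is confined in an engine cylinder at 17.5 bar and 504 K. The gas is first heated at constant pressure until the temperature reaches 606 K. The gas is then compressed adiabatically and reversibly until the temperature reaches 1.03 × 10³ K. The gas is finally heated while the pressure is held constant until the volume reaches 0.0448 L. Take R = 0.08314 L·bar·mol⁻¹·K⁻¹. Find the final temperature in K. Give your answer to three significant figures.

T₄ ≈ 1.22e+03 K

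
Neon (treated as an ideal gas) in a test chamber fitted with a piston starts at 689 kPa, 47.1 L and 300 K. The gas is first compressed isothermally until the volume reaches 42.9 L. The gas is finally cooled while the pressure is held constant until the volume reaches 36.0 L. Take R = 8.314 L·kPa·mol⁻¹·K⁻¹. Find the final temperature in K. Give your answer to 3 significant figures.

T constant ⇒ Boyle's law P V = const: T₂ = T₁; P₂ = P₁·(V₁/V₂) = 756.5 kPa.
P constant ⇒ V ∝ T: P₃ = P₂; T₃ = T₂·(V₃/V₂) = 251.7 K.

T₃ ≈ 252 K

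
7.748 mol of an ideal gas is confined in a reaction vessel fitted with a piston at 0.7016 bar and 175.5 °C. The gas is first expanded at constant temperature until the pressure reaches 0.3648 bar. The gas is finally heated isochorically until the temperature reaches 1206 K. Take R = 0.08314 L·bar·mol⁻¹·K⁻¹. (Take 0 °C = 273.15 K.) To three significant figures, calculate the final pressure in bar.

P₃ ≈ 0.981 bar

Convert: T₁ = 448.6 K.
From PV = nRT: V₁ = nRT₁/P₁ = 411.9 L.
T constant ⇒ Boyle's law P V = const: T₂ = T₁; V₂ = V₁·(P₁/P₂) = 792.2 L.
Isochoric, so P/T is constant: V₃ = V₂; P₃ = P₂·(T₃/T₂) = 0.9806 bar.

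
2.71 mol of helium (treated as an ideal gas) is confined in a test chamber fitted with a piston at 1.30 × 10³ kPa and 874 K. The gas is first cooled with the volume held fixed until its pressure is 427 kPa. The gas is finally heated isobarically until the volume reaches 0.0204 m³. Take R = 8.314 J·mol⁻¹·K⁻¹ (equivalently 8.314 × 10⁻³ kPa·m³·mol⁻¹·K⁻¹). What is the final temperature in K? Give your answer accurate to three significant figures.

T₃ ≈ 387 K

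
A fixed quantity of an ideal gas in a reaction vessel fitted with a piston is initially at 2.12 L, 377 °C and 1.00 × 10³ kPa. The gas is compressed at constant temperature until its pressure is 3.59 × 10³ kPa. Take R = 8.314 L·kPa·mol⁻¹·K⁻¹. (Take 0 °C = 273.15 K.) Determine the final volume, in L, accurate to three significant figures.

V₂ ≈ 0.591 L

Convert: T₁ = 650.1 K.
T constant ⇒ Boyle's law P V = const: T₂ = T₁; V₂ = V₁·(P₁/P₂) = 0.5905 L.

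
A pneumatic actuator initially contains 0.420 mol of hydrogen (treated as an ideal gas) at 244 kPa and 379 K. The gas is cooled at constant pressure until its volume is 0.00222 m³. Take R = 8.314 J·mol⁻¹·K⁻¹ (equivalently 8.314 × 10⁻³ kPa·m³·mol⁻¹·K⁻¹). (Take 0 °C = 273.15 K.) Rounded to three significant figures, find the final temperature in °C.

From PV = nRT: V₁ = nRT₁/P₁ = 0.005424 m³.
P constant ⇒ V ∝ T: P₂ = P₁; T₂ = T₁·(V₂/V₁) = 155.1 K.

T₂ ≈ -118 °C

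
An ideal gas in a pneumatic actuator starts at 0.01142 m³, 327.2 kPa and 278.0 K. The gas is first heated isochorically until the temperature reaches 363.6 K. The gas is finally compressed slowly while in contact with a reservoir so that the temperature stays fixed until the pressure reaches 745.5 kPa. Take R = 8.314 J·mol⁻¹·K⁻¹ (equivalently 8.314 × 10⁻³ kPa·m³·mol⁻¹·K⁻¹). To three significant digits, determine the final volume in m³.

V constant ⇒ P ∝ T: V₂ = V₁; P₂ = P₁·(T₂/T₁) = 427.9 kPa.
T constant ⇒ Boyle's law P V = const: T₃ = T₂; V₃ = V₂·(P₂/P₃) = 0.006556 m³.

V₃ ≈ 0.00656 m³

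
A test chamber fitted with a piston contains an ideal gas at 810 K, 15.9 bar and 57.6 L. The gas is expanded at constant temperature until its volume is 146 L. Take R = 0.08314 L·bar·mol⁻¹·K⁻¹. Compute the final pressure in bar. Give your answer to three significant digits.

P₂ ≈ 6.27 bar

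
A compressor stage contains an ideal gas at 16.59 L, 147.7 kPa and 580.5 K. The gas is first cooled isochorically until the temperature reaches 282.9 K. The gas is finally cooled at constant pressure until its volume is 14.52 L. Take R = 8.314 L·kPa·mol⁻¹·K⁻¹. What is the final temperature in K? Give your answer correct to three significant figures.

T₃ ≈ 248 K

Isochoric, so P/T is constant: V₂ = V₁; P₂ = P₁·(T₂/T₁) = 71.98 kPa.
P constant ⇒ V ∝ T: P₃ = P₂; T₃ = T₂·(V₃/V₂) = 247.6 K.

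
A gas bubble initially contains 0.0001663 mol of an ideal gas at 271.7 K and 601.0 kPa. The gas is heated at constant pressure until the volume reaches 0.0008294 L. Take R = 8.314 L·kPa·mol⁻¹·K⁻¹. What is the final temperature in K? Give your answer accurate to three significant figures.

T₂ ≈ 361 K

From PV = nRT: V₁ = nRT₁/P₁ = 0.0006251 L.
P constant ⇒ V ∝ T: P₂ = P₁; T₂ = T₁·(V₂/V₁) = 360.5 K.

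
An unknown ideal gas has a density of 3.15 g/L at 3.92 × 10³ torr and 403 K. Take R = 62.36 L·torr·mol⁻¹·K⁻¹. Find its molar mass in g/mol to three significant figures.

M ≈ 20.2 g/mol

ρ = PM/(RT) ⇒ M = ρRT/P = (3.15 × 62.36 × 403.0) / 3.92e+03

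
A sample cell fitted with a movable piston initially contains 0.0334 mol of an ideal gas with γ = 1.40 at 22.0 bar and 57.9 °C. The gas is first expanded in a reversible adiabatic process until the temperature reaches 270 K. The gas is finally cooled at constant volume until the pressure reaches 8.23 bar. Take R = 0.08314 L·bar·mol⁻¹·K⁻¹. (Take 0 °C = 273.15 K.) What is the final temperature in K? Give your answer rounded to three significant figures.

T₃ ≈ 206 K

Convert: T₁ = 331.0 K.
From PV = nRT: V₁ = nRT₁/P₁ = 0.04179 L.
Reversible adiabatic, γ = 1.40: P₂ = P₁·(T₂/T₁)^(γ/(γ−1)) = 10.78 bar; V₂ = V₁·(T₁/T₂)^(1/(γ−1)) = 0.06956 L.
V constant ⇒ P ∝ T: V₃ = V₂; T₃ = T₂·(P₃/P₂) = 206.2 K.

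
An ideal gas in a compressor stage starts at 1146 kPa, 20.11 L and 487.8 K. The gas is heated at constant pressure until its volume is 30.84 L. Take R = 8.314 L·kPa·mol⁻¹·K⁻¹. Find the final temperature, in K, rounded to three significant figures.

P constant ⇒ V ∝ T: P₂ = P₁; T₂ = T₁·(V₂/V₁) = 748.1 K.

T₂ ≈ 748 K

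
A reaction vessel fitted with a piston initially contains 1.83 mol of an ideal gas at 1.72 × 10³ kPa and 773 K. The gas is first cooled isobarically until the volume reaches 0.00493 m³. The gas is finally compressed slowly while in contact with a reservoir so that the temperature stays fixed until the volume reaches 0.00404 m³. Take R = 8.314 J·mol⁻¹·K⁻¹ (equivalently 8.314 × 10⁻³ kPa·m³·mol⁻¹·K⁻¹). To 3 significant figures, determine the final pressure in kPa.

From PV = nRT: V₁ = nRT₁/P₁ = 0.006838 m³.
P constant ⇒ V ∝ T: P₂ = P₁; T₂ = T₁·(V₂/V₁) = 557.3 K.
Isothermal, so P V is constant: T₃ = T₂; P₃ = P₂·(V₂/V₃) = 2099 kPa.

P₃ ≈ 2.10e+03 kPa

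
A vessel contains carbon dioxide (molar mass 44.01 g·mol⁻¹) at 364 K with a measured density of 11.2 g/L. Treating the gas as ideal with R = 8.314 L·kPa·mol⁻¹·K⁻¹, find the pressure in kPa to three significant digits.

ρ = PM/(RT) ⇒ P = ρRT/M = (11.2 × 8.314 × 364.0) / 44.01

P ≈ 770 kPa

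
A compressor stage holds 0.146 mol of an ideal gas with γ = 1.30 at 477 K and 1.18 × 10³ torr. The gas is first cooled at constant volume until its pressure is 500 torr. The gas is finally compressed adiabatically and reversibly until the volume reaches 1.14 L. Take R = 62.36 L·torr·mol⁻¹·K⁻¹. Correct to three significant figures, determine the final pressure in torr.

P₃ ≈ 2.29e+03 torr

From PV = nRT: V₁ = nRT₁/P₁ = 3.680 L.
V constant ⇒ P ∝ T: V₂ = V₁; T₂ = T₁·(P₂/P₁) = 202.1 K.
Adiabatic (γ = 1.30), T V^(γ−1) and P V^γ constant: T₃ = T₂·(V₂/V₃)^(γ−1) = 287.3 K; P₃ = P₂·(V₂/V₃)^γ = 2294 torr.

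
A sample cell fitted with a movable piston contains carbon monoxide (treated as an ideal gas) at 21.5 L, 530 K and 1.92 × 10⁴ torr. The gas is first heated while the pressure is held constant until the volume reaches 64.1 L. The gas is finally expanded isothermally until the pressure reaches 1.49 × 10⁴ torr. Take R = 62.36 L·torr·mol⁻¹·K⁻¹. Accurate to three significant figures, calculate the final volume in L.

V₃ ≈ 82.6 L

P constant ⇒ V ∝ T: P₂ = P₁; T₂ = T₁·(V₂/V₁) = 1580 K.
Isothermal, so P V is constant: T₃ = T₂; V₃ = V₂·(P₂/P₃) = 82.60 L.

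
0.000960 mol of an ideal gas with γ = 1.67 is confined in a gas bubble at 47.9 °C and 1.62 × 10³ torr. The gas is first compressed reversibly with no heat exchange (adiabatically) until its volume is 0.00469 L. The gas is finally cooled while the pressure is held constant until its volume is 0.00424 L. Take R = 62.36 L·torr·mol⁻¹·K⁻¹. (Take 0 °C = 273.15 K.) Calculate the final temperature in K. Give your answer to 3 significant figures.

Convert: T₁ = 321.0 K.
From PV = nRT: V₁ = nRT₁/P₁ = 0.01186 L.
Adiabatic (γ = 1.67), T V^(γ−1) and P V^γ constant: T₂ = T₁·(V₁/V₂)^(γ−1) = 597.9 K; P₂ = P₁·(V₁/V₂)^γ = 7632 torr.
P constant ⇒ V ∝ T: P₃ = P₂; T₃ = T₂·(V₃/V₂) = 540.5 K.

T₃ ≈ 541 K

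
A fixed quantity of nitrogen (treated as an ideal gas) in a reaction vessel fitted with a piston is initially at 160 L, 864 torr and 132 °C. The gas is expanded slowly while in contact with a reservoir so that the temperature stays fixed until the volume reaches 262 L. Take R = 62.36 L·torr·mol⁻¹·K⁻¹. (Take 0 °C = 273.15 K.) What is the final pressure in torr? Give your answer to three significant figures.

P₂ ≈ 528 torr

Convert: T₁ = 405.1 K.
Isothermal, so P V is constant: T₂ = T₁; P₂ = P₁·(V₁/V₂) = 527.6 torr.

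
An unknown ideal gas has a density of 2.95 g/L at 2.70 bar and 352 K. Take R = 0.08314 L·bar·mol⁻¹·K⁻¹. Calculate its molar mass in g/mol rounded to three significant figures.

M ≈ 32.0 g/mol

ρ = PM/(RT) ⇒ M = ρRT/P = (2.95 × 0.08314 × 352.0) / 2.70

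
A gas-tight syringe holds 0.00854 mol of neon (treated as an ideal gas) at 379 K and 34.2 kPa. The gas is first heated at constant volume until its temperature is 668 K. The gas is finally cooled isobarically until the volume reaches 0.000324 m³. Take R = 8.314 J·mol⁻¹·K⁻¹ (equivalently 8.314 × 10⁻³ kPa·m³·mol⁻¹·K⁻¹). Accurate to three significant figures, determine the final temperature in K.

From PV = nRT: V₁ = nRT₁/P₁ = 0.0007868 m³.
Isochoric, so P/T is constant: V₂ = V₁; P₂ = P₁·(T₂/T₁) = 60.28 kPa.
P constant ⇒ V ∝ T: P₃ = P₂; T₃ = T₂·(V₃/V₂) = 275.1 K.

T₃ ≈ 275 K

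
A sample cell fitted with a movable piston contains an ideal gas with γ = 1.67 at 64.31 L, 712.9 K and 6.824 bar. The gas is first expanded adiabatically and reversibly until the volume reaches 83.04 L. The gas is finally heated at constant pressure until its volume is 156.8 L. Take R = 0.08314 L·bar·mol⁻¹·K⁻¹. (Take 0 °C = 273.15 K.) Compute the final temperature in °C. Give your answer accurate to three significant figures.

Adiabatic (γ = 1.67), T V^(γ−1) and P V^γ constant: T₂ = T₁·(V₁/V₂)^(γ−1) = 600.7 K; P₂ = P₁·(V₁/V₂)^γ = 4.453 bar.
Isobaric, so V/T is constant: P₃ = P₂; T₃ = T₂·(V₃/V₂) = 1134 K.

T₃ ≈ 861 °C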